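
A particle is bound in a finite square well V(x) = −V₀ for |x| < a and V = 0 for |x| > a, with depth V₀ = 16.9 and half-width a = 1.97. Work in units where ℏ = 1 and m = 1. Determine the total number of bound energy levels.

N = 8

The dimensionless depth is z₀ = a√(2mV₀)/ℏ = 1.97 × √(33.80) = 11.45.
The even/odd transcendental equations gain one root per π/2 in z₀, giving N = 1 + ⌊2z₀/π⌋ = 1 + ⌊7.291⌋ = 8.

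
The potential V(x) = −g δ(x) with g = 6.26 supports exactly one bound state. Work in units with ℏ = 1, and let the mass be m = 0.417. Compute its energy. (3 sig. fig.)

E = -8.17

For x ≠ 0 the bound state is ψ ∝ e^{−κ|x|}; integrating the TISE across the delta gives the cusp condition 2κ = 2mg/ℏ², so κ = 2.610.
Then E = −ℏ²κ²/(2m) = −mg²/(2ℏ²) = -8.171.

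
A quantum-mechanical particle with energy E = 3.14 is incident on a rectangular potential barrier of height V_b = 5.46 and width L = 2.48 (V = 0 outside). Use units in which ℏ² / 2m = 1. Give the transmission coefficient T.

Since E < V_b the interior solution is evanescent with decay constant κ = √(2m(V_b − E))/ℏ = 1.523.
κL = 3.777, sinh(κL) = 21.84.
The exact tunnelling result is T⁻¹ = 1 + V_b² sinh²(κL) / [4E(V_b − E)] = 489.0, so T = 0.00204.

T = 0.00204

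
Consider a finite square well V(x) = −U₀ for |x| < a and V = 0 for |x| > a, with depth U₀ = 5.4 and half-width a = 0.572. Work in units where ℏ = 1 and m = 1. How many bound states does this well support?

N = 2

Define the well-strength parameter z₀ = (a/ℏ)√(2mU₀) = 0.572 × √(2·1·5.4) = 1.880.
A new bound state (alternating even/odd) appears each time z₀ passes a multiple of π/2, so N = ⌊2z₀/π⌋ + 1 = ⌊1.197⌋ + 1 = 2.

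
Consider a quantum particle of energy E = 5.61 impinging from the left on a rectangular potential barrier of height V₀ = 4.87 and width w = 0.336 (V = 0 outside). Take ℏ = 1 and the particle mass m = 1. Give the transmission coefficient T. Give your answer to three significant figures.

T = 0.816

E > V₀: inside the barrier k₂ = √(2m(E − V₀))/ℏ = 1.217, k₂w = 0.4088.
T = [1 + V₀² sin²(k₂w) / (4E(E − V₀))]⁻¹ = 1/1.226 = 0.816.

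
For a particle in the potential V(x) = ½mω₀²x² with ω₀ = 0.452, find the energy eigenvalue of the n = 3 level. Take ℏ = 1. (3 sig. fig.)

Using E_n = (n + ½)ℏω₀: E_3 = 3.5 × 0.452 = 1.582.

E = 1.58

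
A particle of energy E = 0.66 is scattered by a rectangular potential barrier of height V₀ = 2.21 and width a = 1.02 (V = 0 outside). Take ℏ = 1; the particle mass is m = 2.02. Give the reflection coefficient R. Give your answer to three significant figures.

Since E < V₀ the interior solution is evanescent with decay constant κ = √(2m(V₀ − E))/ℏ = 2.502.
κa = 2.552, sinh(κa) = 6.380.
The exact tunnelling result is T⁻¹ = 1 + V₀² sinh²(κa) / [4E(V₀ − E)] = 49.59, so T = 0.0202.
R = 1 − T = 0.980.

R = 0.980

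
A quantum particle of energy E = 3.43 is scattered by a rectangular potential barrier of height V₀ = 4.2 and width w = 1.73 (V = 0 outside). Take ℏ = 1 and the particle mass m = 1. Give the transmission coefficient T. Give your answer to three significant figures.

E < V₀: inside the barrier ψ ∝ e^{±κx} with κ = √(2m(V₀ − E))/ℏ = 1.241.
κw = 2.147, sinh(κw) = 4.221.
The exact tunnelling result is T⁻¹ = 1 + V₀² sinh²(κw) / [4E(V₀ − E)] = 30.74, so T = 0.0325.

T = 0.0325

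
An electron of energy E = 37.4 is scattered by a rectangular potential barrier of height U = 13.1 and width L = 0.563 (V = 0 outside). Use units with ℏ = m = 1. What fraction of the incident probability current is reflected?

E > U: inside the barrier k₂ = √(2m(E − U))/ℏ = 6.971, k₂L = 3.925.
T = [1 + U² sin²(k₂L) / (4E(E − U))]⁻¹ = 1/1.024 = 0.977.
R = 1 − T = 0.0230.

R = 0.0230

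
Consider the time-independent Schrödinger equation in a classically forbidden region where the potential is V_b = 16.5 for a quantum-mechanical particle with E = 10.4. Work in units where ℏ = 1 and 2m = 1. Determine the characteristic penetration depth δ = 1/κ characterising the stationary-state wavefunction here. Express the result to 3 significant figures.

Since E < V_b the TISE in this region is ψ'' = κ²ψ with κ = √(2m(V_b − E))/ℏ.
κ = √(2 × 0.5 × 6.1) = 2.470. The penetration depth is δ = 1/κ = 0.405.

δ = 0.405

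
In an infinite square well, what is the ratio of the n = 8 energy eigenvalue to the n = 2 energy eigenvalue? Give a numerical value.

Since E_n ∝ n², the ratio is (8/2)² = 16.

16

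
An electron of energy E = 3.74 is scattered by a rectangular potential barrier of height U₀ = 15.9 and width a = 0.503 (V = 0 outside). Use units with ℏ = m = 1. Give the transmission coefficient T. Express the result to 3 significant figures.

Since E < U₀ the interior solution is evanescent with decay constant κ = √(2m(U₀ − E))/ℏ = 4.932.
κa = 2.481, sinh(κa) = 5.932.
The exact tunnelling result is T⁻¹ = 1 + U₀² sinh²(κa) / [4E(U₀ − E)] = 49.90, so T = 0.0200.

T = 0.0200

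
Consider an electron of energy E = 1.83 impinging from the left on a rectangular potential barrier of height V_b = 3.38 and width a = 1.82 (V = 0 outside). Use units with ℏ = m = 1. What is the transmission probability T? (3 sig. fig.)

T = 0.00652

E < V_b: inside the barrier ψ ∝ e^{±κx} with κ = √(2m(V_b − E))/ℏ = 1.761.
κa = 3.204, sinh(κa) = 12.30.
Matching ψ, ψ′ at both faces gives T = [1 + V_b² sinh²(κa) / (4E(V_b − E))]⁻¹ = 1/153.3 = 0.00652.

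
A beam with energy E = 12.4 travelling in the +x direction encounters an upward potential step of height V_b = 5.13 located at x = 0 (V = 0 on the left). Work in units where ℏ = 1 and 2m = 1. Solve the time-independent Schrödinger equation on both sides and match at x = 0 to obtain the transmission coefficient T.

On each side the TISE gives plane waves with k = √(2m(E − V))/ℏ: k₁ = √(2·½·12.4) = 3.521, k₂ = √(2·½·7.27) = 2.696.
Continuity of ψ and ψ′ at the step yields the reflection amplitude r = (k₁ − k₂)/(k₁ + k₂) = 0.1327; thus R = |r|² = 0.01761, T = 0.9824.

T = 0.982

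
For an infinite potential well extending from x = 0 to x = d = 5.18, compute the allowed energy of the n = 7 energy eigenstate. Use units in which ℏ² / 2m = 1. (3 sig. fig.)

E = 18.0

The infinite-well eigenfunctions ψ_n = √(2/d) sin(nπx/d) vanish at both walls, giving E_n = n²π²ℏ²/(2md²).
E_7 = 7² × π² / (2 × 0.5 × 5.18²) = 18.02.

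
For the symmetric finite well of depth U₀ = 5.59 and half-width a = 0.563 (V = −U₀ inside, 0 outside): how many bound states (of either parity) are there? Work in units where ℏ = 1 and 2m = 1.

The dimensionless depth is z₀ = a√(2mU₀)/ℏ = 0.563 × √(5.590) = 1.331.
The even/odd transcendental equations gain one root per π/2 in z₀, giving N = 1 + ⌊2z₀/π⌋ = 1 + ⌊0.8474⌋ = 1.

N = 1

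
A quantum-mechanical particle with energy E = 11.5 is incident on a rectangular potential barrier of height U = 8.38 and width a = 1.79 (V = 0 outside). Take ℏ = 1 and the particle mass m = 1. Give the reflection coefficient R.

R = 0.316

Above the barrier the interior wavenumber is k₂ = √(2m(E − U))/ℏ = 2.498, giving phase k₂a = 4.471.
Matching at both interfaces gives T⁻¹ = 1 + U² sin²(k₂a) / [4E(E − U)] = 1.461, hence T = 0.684.
R = 1 − T = 0.316.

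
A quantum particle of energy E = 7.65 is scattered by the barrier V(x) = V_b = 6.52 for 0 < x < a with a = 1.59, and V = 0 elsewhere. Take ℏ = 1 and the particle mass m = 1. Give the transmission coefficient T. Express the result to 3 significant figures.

T = 0.636

E > V_b: inside the barrier k₂ = √(2m(E − V_b))/ℏ = 1.503, k₂a = 2.390.
T = [1 + V_b² sin²(k₂a) / (4E(E − V_b))]⁻¹ = 1/1.573 = 0.636.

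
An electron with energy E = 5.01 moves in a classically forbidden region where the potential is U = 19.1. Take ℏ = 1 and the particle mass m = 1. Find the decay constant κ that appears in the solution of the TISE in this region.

κ = 5.31

Since E < U the TISE in this region is ψ'' = κ²ψ with κ = √(2m(U − E))/ℏ.
κ = √(2 × 1 × 14.09) = 5.308.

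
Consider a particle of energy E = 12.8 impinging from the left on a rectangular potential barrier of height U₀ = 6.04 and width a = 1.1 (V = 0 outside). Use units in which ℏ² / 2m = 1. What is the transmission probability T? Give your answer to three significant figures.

T = 0.992

Above the barrier the interior wavenumber is k₂ = √(2m(E − U₀))/ℏ = 2.600, giving phase k₂a = 2.860.
Matching at both interfaces gives T⁻¹ = 1 + U₀² sin²(k₂a) / [4E(E − U₀)] = 1.008, hence T = 0.992.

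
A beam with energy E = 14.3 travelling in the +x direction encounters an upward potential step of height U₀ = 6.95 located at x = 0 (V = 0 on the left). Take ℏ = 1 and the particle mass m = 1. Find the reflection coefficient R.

The wavenumbers are k₁ = √(2mE)/ℏ = 5.348 on the left and k₂ = √(2m(E − U₀))/ℏ = 3.834 on the right.
Continuity of ψ and ψ′ at the step yields the reflection amplitude r = (k₁ − k₂)/(k₁ + k₂) = 0.1649; thus R = |r|² = 0.02718, T = 0.9728.

R = 0.0272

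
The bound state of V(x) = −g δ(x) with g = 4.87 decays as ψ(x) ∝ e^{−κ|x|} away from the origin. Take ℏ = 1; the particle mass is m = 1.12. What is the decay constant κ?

Integrating the TISE across x = 0 gives the cusp condition ψ'(0⁺) − ψ'(0⁻) = −(2mg/ℏ²)ψ(0).
With ψ ∝ e^{−κ|x|} this yields −2κ = −2mg/ℏ², so κ = mg/ℏ² = 5.454.

κ = 5.45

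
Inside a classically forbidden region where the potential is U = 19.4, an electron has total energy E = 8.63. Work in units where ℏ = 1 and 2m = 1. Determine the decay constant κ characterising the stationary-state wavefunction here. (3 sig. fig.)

Since E < U the TISE in this region is ψ'' = κ²ψ with κ = √(2m(U − E))/ℏ.
κ = √(2 × 0.5 × 10.77) = 3.282.

κ = 3.28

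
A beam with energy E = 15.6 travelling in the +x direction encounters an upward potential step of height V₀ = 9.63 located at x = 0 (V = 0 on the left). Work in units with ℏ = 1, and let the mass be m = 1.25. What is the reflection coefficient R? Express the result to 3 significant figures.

On each side the TISE gives plane waves with k = √(2m(E − V))/ℏ: k₁ = √(2·1.25·15.6) = 6.245, k₂ = √(2·1.25·5.97) = 3.863.
Continuity of ψ and ψ′ at the step yields the reflection amplitude r = (k₁ − k₂)/(k₁ + k₂) = 0.2356; thus R = |r|² = 0.05552, T = 0.9445.

R = 0.0555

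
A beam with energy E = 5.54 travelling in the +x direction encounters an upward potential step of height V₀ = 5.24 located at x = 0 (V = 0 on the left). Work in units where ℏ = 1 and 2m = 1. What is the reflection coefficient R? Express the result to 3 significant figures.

R = 0.387

On each side the TISE gives plane waves with k = √(2m(E − V))/ℏ: k₁ = √(2·½·5.54) = 2.354, k₂ = √(2·½·0.3) = 0.5477.
Continuity of ψ and ψ′ at the step yields the reflection amplitude r = (k₁ − k₂)/(k₁ + k₂) = 0.6224; thus R = |r|² = 0.3874, T = 0.6126.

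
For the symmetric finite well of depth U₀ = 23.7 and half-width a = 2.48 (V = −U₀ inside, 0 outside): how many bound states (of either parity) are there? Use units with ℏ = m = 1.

Define the well-strength parameter z₀ = (a/ℏ)√(2mU₀) = 2.48 × √(2·1·23.7) = 17.07.
The even/odd transcendental equations gain one root per π/2 in z₀, giving N = 1 + ⌊2z₀/π⌋ = 1 + ⌊10.87⌋ = 11.

N = 11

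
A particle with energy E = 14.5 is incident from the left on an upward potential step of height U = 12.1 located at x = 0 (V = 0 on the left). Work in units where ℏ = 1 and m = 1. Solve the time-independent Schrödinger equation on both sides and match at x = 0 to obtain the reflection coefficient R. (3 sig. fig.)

The wavenumbers are k₁ = √(2mE)/ℏ = 5.385 on the left and k₂ = √(2m(E − U))/ℏ = 2.191 on the right.
Matching ψ and ψ′ at x = 0 gives r = (k₁ − k₂)/(k₁ + k₂), so R = r² = 0.1778 and T = 1 − R = 0.8222.

R = 0.178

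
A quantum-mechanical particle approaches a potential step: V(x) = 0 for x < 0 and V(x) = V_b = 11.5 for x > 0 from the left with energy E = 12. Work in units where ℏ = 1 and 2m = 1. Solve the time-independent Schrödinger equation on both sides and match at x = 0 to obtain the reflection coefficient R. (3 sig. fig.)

The wavenumbers are k₁ = √(2mE)/ℏ = 3.464 on the left and k₂ = √(2m(E − V_b))/ℏ = 0.7071 on the right.
Continuity of ψ and ψ′ at the step yields the reflection amplitude r = (k₁ − k₂)/(k₁ + k₂) = 0.6610; thus R = |r|² = 0.4369, T = 0.5631.

R = 0.437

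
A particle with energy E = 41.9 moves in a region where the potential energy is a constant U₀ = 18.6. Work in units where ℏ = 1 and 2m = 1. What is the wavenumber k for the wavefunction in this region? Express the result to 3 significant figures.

With E > U₀ the solution is oscillatory, ψ ∝ e^{±ikx} with k = √(2m(E − U₀))/ℏ.
k = √(2 × 0.5 × 23.3) = 4.827.

k = 4.83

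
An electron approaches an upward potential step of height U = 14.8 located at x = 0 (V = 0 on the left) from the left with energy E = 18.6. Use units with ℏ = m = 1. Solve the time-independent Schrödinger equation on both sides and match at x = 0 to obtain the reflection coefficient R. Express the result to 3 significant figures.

On each side the TISE gives plane waves with k = √(2m(E − V))/ℏ: k₁ = √(2·1·18.6) = 6.099, k₂ = √(2·1·3.8) = 2.757.
Matching ψ and ψ′ at x = 0 gives r = (k₁ − k₂)/(k₁ + k₂), so R = r² = 0.1424 and T = 1 − R = 0.8576.

R = 0.142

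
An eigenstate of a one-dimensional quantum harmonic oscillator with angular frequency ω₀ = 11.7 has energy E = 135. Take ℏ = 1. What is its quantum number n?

n = 11

E_n = ℏω₀(n + ½) ⇒ n = E/(ℏω₀) − ½ = 135/11.7 − 0.5 = 11.038 → n = 11.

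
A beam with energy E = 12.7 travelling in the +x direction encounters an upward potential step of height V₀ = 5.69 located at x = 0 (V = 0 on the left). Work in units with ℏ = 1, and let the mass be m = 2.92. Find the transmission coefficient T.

T = 0.978

On each side the TISE gives plane waves with k = √(2m(E − V))/ℏ: k₁ = √(2·2.92·12.7) = 8.612, k₂ = √(2·2.92·7.01) = 6.398.
Continuity of ψ and ψ′ at the step yields the reflection amplitude r = (k₁ − k₂)/(k₁ + k₂) = 0.1475; thus R = |r|² = 0.02175, T = 0.9782.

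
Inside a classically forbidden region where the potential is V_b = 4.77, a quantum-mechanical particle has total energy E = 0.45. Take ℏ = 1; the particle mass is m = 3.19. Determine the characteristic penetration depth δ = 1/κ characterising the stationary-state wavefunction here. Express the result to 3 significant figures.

Since E < V_b the TISE in this region is ψ'' = κ²ψ with κ = √(2m(V_b − E))/ℏ.
κ = √(2 × 3.19 × 4.32) = 5.250. The penetration depth is δ = 1/κ = 0.190.

δ = 0.190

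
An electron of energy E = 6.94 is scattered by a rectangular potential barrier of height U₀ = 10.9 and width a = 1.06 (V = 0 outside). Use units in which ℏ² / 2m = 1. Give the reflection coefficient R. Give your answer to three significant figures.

R = 0.947

E < U₀: inside the barrier ψ ∝ e^{±κx} with κ = √(2m(U₀ − E))/ℏ = 1.990.
κa = 2.109, sinh(κa) = 4.061.
The exact tunnelling result is T⁻¹ = 1 + U₀² sinh²(κa) / [4E(U₀ − E)] = 18.82, so T = 0.0531.
R = 1 − T = 0.947.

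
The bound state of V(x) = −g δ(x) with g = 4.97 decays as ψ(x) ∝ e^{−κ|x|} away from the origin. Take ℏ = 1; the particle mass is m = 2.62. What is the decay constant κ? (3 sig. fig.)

Integrate −(ℏ²/2m)ψ'' − gδ(x)ψ = Eψ from −ε to +ε: the ψ'' term gives ψ'(0⁺) − ψ'(0⁻) and the δ term gives −(2mg/ℏ²)ψ(0).
With ψ ∝ e^{−κ|x|} this yields −2κ = −2mg/ℏ², so κ = mg/ℏ² = 13.02.

κ = 13.0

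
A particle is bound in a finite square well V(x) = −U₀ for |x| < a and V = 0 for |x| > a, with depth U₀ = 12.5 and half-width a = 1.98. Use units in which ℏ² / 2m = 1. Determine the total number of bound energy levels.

N = 5

Define the well-strength parameter z₀ = (a/ℏ)√(2mU₀) = 1.98 × √(2·0.5·12.5) = 7.000.
A new bound state (alternating even/odd) appears each time z₀ passes a multiple of π/2, so N = ⌊2z₀/π⌋ + 1 = ⌊4.457⌋ + 1 = 5.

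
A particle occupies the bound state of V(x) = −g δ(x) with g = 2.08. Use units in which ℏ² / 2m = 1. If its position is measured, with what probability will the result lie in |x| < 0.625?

P = 0.727

The normalised bound state is ψ = √κ e^{−κ|x|} with κ = mg/ℏ² = 1.040.
P(|x| < d) = ∫_{−d}^{d} κ e^{−2κ|x|} dx = 1 − e^{−2κd} = 1 − e^{−1.300} = 0.7275.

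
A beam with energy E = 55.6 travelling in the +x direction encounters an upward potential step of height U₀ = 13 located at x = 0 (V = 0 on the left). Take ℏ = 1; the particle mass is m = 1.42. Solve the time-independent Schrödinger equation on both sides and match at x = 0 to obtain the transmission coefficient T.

On each side the TISE gives plane waves with k = √(2m(E − V))/ℏ: k₁ = √(2·1.42·55.6) = 12.57, k₂ = √(2·1.42·42.6) = 11.00.
Continuity of ψ and ψ′ at the step yields the reflection amplitude r = (k₁ − k₂)/(k₁ + k₂) = 0.06648; thus R = |r|² = 0.004420, T = 0.9956.

T = 0.996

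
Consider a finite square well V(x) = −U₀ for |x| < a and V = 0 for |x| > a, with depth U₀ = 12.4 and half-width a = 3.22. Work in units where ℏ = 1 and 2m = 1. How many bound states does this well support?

Define the well-strength parameter z₀ = (a/ℏ)√(2mU₀) = 3.22 × √(2·0.5·12.4) = 11.34.
A new bound state (alternating even/odd) appears each time z₀ passes a multiple of π/2, so N = ⌊2z₀/π⌋ + 1 = ⌊7.218⌋ + 1 = 8.

N = 8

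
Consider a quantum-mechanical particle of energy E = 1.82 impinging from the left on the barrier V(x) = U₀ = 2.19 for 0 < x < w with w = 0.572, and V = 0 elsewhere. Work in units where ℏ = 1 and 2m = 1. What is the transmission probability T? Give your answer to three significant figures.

E < U₀: inside the barrier ψ ∝ e^{±κx} with κ = √(2m(U₀ − E))/ℏ = 0.6083.
κw = 0.3479, sinh(κw) = 0.3550.
The exact tunnelling result is T⁻¹ = 1 + U₀² sinh²(κw) / [4E(U₀ − E)] = 1.224, so T = 0.817.

T = 0.817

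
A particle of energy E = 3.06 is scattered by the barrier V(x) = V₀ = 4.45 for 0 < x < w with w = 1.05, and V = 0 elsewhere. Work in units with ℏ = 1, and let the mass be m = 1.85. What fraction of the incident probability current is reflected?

E < V₀: inside the barrier ψ ∝ e^{±κx} with κ = √(2m(V₀ − E))/ℏ = 2.268.
κw = 2.381, sinh(κw) = 5.363.
Matching ψ, ψ′ at both faces gives T = [1 + V₀² sinh²(κw) / (4E(V₀ − E))]⁻¹ = 1/34.47 = 0.0290.
R = 1 − T = 0.971.

R = 0.971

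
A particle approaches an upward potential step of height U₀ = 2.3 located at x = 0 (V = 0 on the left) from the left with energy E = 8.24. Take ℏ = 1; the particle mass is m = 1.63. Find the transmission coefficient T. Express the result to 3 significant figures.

On each side the TISE gives plane waves with k = √(2m(E − V))/ℏ: k₁ = √(2·1.63·8.24) = 5.183, k₂ = √(2·1.63·5.94) = 4.400.
Continuity of ψ and ψ′ at the step yields the reflection amplitude r = (k₁ − k₂)/(k₁ + k₂) = 0.08164; thus R = |r|² = 0.006665, T = 0.9933.

T = 0.993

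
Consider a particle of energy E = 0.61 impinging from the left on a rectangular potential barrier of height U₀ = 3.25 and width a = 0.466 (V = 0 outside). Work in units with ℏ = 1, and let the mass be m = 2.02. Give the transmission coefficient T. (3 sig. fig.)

Since E < U₀ the interior solution is evanescent with decay constant κ = √(2m(U₀ − E))/ℏ = 3.266.
κa = 1.522, sinh(κa) = 2.181.
The exact tunnelling result is T⁻¹ = 1 + U₀² sinh²(κa) / [4E(U₀ − E)] = 8.802, so T = 0.114.

T = 0.114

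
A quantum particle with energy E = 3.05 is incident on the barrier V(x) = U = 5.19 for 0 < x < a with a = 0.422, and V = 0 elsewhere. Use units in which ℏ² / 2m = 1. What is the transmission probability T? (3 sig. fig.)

T = 0.692

E < U: inside the barrier ψ ∝ e^{±κx} with κ = √(2m(U − E))/ℏ = 1.463.
κa = 0.6173, sinh(κa) = 0.6573.
Matching ψ, ψ′ at both faces gives T = [1 + U² sinh²(κa) / (4E(U − E))]⁻¹ = 1/1.446 = 0.692.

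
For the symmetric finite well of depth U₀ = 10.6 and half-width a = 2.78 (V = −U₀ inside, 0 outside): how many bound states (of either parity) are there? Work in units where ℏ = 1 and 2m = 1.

Define the well-strength parameter z₀ = (a/ℏ)√(2mU₀) = 2.78 × √(2·0.5·10.6) = 9.051.
The even/odd transcendental equations gain one root per π/2 in z₀, giving N = 1 + ⌊2z₀/π⌋ = 1 + ⌊5.762⌋ = 6.

N = 6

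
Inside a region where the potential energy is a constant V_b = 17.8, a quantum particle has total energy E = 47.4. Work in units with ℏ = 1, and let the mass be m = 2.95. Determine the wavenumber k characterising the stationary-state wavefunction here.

k = 13.2

With E > V_b the solution is oscillatory, ψ ∝ e^{±ikx} with k = √(2m(E − V_b))/ℏ.
k = √(2 × 2.95 × 29.6) = 13.22.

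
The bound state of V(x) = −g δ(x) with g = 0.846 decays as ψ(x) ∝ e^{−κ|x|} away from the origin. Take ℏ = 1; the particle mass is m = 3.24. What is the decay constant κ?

Integrating the TISE across x = 0 gives the cusp condition ψ'(0⁺) − ψ'(0⁻) = −(2mg/ℏ²)ψ(0).
With ψ ∝ e^{−κ|x|} this yields −2κ = −2mg/ℏ², so κ = mg/ℏ² = 2.741.

κ = 2.74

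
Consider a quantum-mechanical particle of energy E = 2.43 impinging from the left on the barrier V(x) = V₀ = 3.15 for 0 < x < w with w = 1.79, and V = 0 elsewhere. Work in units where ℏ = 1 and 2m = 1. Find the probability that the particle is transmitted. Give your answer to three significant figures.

Since E < V₀ the interior solution is evanescent with decay constant κ = √(2m(V₀ − E))/ℏ = 0.8485.
κw = 1.519, sinh(κw) = 2.174.
Matching ψ, ψ′ at both faces gives T = [1 + V₀² sinh²(κw) / (4E(V₀ − E))]⁻¹ = 1/7.701 = 0.130.

T = 0.130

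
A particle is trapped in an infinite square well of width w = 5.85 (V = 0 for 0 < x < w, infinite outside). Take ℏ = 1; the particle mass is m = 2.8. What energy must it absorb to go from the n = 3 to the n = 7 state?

ΔE = 2.06

E_n = n²π²ℏ²/(2mw²), so ΔE = (7² − 3²) π²ℏ²/(2mw²).
ΔE = 40 × π² / (2 × 2.8 × 5.85²) = 2.060.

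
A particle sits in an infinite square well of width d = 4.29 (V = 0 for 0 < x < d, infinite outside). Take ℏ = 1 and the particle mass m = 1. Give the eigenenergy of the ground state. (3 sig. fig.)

E = 0.268

Requiring ψ(0) = ψ(d) = 0 quantises k = nπ/d, hence E_n = ℏ²k²/2m = n²π²ℏ²/(2md²).
E_1 = 1² × π² / (2 × 1 × 4.29²) = 0.2681.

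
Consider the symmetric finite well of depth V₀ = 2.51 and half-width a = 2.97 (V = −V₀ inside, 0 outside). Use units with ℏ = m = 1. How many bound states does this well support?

The dimensionless depth is z₀ = a√(2mV₀)/ℏ = 2.97 × √(5.020) = 6.654.
The even/odd transcendental equations gain one root per π/2 in z₀, giving N = 1 + ⌊2z₀/π⌋ = 1 + ⌊4.236⌋ = 5.

N = 5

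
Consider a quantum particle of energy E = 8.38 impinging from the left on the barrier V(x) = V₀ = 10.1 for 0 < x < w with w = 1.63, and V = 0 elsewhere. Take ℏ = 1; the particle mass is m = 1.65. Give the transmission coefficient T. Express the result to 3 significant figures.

Since E < V₀ the interior solution is evanescent with decay constant κ = √(2m(V₀ − E))/ℏ = 2.382.
κw = 3.883, sinh(κw) = 24.28.
The exact tunnelling result is T⁻¹ = 1 + V₀² sinh²(κw) / [4E(V₀ − E)] = 1044, so T = 0.000958.

T = 0.000958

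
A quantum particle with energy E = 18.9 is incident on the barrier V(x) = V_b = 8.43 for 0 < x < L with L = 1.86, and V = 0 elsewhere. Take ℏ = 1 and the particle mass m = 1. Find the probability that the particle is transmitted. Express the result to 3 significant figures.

T = 0.947

E > V_b: inside the barrier k₂ = √(2m(E − V_b))/ℏ = 4.576, k₂L = 8.511.
T = [1 + V_b² sin²(k₂L) / (4E(E − V_b))]⁻¹ = 1/1.056 = 0.947.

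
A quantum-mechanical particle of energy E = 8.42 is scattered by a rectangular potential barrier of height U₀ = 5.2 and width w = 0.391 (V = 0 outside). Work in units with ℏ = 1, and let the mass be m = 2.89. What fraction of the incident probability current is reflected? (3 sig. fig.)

Above the barrier the interior wavenumber is k₂ = √(2m(E − U₀))/ℏ = 4.314, giving phase k₂w = 1.687.
T = [1 + U₀² sin²(k₂w) / (4E(E − U₀))]⁻¹ = 1/1.246 = 0.803.
R = 1 − T = 0.197.

R = 0.197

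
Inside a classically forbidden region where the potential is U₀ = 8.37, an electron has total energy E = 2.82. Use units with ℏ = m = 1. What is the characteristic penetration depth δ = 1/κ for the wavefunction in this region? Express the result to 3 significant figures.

δ = 0.300

Since E < U₀ the TISE in this region is ψ'' = κ²ψ with κ = √(2m(U₀ − E))/ℏ.
κ = √(2 × 1 × 5.55) = 3.332. The penetration depth is δ = 1/κ = 0.300.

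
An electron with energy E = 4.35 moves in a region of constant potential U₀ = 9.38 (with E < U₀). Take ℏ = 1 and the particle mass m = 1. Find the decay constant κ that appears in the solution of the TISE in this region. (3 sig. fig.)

Since E < U₀ the TISE in this region is ψ'' = κ²ψ with κ = √(2m(U₀ − E))/ℏ.
κ = √(2 × 1 × 5.03) = 3.172.

κ = 3.17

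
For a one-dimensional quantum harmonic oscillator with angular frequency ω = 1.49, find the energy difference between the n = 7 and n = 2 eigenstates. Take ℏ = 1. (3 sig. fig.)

ΔE = 7.45

E_n = ℏω(n + ½), so ΔE = (7 − 2) ℏω = 5 × 1.49 = 7.450.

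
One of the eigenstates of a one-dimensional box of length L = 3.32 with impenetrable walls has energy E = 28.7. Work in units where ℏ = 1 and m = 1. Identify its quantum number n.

n = 8

From E_n = n²π²ℏ²/(2mL²) invert to n = √(2mL²E)/(πℏ).
n = (3.32/π) × √(2 × 1 × 28.7) = 8.007 → n = 8.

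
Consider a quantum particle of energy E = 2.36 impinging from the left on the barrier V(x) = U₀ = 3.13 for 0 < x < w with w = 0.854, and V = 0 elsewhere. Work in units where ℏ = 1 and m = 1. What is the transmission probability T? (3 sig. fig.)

E < U₀: inside the barrier ψ ∝ e^{±κx} with κ = √(2m(U₀ − E))/ℏ = 1.241.
κw = 1.060, sinh(κw) = 1.270.
The exact tunnelling result is T⁻¹ = 1 + U₀² sinh²(κw) / [4E(U₀ − E)] = 3.173, so T = 0.315.

T = 0.315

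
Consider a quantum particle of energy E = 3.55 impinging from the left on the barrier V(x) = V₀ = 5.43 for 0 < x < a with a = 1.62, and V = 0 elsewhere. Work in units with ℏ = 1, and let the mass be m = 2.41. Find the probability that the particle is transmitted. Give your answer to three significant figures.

E < V₀: inside the barrier ψ ∝ e^{±κx} with κ = √(2m(V₀ − E))/ℏ = 3.010.
κa = 4.877, sinh(κa) = 65.59.
Matching ψ, ψ′ at both faces gives T = [1 + V₀² sinh²(κa) / (4E(V₀ − E))]⁻¹ = 1/4752 = 0.000210.

T = 0.000210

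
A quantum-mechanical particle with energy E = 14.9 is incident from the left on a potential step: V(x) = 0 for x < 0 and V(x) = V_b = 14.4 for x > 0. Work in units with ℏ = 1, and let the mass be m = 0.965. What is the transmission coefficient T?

T = 0.523

On each side the TISE gives plane waves with k = √(2m(E − V))/ℏ: k₁ = √(2·0.965·14.9) = 5.363, k₂ = √(2·0.965·0.5) = 0.9823.
Matching ψ and ψ′ at x = 0 gives r = (k₁ − k₂)/(k₁ + k₂), so R = r² = 0.4766 and T = 1 − R = 0.5234.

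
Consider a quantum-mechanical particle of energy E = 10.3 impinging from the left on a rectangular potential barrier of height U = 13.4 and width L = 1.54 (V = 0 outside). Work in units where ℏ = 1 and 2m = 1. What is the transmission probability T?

T = 0.0125

E < U: inside the barrier ψ ∝ e^{±κx} with κ = √(2m(U − E))/ℏ = 1.761.
κL = 2.711, sinh(κL) = 7.492.
Matching ψ, ψ′ at both faces gives T = [1 + U² sinh²(κL) / (4E(U − E))]⁻¹ = 1/79.92 = 0.0125.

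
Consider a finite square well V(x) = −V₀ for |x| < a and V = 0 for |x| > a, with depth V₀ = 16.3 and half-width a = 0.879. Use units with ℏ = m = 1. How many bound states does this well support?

N = 4

Define the well-strength parameter z₀ = (a/ℏ)√(2mV₀) = 0.879 × √(2·1·16.3) = 5.019.
The even/odd transcendental equations gain one root per π/2 in z₀, giving N = 1 + ⌊2z₀/π⌋ = 1 + ⌊3.195⌋ = 4.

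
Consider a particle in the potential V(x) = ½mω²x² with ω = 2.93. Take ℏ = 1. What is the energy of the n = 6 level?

E = 19.0

Using E_n = (n + ½)ℏω: E_6 = 6.5 × 2.93 = 19.05.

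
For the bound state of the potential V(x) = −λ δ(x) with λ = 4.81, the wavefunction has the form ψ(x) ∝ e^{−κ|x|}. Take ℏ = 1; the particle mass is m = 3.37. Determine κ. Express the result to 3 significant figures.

Integrate −(ℏ²/2m)ψ'' − λδ(x)ψ = Eψ from −ε to +ε: the ψ'' term gives ψ'(0⁺) − ψ'(0⁻) and the δ term gives −(2mλ/ℏ²)ψ(0).
With ψ ∝ e^{−κ|x|} this yields −2κ = −2mλ/ℏ², so κ = mλ/ℏ² = 16.21.

κ = 16.2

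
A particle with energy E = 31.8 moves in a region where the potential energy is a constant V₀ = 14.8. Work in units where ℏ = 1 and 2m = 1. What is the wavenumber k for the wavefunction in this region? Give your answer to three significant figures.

With E > V₀ the solution is oscillatory, ψ ∝ e^{±ikx} with k = √(2m(E − V₀))/ℏ.
k = √(2 × 0.5 × 17) = 4.123.

k = 4.12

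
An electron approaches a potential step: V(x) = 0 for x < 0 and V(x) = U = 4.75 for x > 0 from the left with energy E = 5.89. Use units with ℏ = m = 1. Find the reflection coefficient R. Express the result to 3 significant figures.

R = 0.151

On each side the TISE gives plane waves with k = √(2m(E − V))/ℏ: k₁ = √(2·1·5.89) = 3.432, k₂ = √(2·1·1.14) = 1.510.
Matching ψ and ψ′ at x = 0 gives r = (k₁ − k₂)/(k₁ + k₂), so R = r² = 0.1513 and T = 1 − R = 0.8487.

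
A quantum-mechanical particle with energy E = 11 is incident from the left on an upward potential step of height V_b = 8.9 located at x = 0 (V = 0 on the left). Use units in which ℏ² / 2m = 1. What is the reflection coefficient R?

R = 0.154

On each side the TISE gives plane waves with k = √(2m(E − V))/ℏ: k₁ = √(2·½·11) = 3.317, k₂ = √(2·½·2.1) = 1.449.
Matching ψ and ψ′ at x = 0 gives r = (k₁ − k₂)/(k₁ + k₂), so R = r² = 0.1536 and T = 1 − R = 0.8464.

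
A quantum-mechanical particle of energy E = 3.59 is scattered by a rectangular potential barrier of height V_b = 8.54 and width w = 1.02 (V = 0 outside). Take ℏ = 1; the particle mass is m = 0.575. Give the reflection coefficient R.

R = 0.970

E < V_b: inside the barrier ψ ∝ e^{±κx} with κ = √(2m(V_b − E))/ℏ = 2.386.
κw = 2.434, sinh(κw) = 5.656.
Matching ψ, ψ′ at both faces gives T = [1 + V_b² sinh²(κw) / (4E(V_b − E))]⁻¹ = 1/33.82 = 0.0296.
R = 1 − T = 0.970.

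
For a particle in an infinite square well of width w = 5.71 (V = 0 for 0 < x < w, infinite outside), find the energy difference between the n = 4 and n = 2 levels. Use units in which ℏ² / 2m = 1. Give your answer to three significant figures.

E_n = n²π²ℏ²/(2mw²), so ΔE = (4² − 2²) π²ℏ²/(2mw²).
ΔE = 12 × π² / (2 × 0.5 × 5.71²) = 3.633.

ΔE = 3.63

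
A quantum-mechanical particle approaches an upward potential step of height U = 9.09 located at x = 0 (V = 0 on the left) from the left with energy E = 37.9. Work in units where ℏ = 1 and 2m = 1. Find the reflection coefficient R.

The wavenumbers are k₁ = √(2mE)/ℏ = 6.156 on the left and k₂ = √(2m(E − U))/ℏ = 5.367 on the right.
Matching ψ and ψ′ at x = 0 gives r = (k₁ − k₂)/(k₁ + k₂), so R = r² = 0.004685 and T = 1 − R = 0.9953.

R = 0.00469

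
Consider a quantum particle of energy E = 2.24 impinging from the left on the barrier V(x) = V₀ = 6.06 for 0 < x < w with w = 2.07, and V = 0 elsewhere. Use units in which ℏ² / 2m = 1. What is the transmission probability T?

T = 0.00114

Since E < V₀ the interior solution is evanescent with decay constant κ = √(2m(V₀ − E))/ℏ = 1.954.
κw = 4.046, sinh(κw) = 28.57.
Matching ψ, ψ′ at both faces gives T = [1 + V₀² sinh²(κw) / (4E(V₀ − E))]⁻¹ = 1/876.7 = 0.00114.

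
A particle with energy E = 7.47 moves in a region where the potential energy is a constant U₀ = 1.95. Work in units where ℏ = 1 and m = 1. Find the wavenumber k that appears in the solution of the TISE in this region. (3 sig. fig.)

k = 3.32

With E > U₀ the solution is oscillatory, ψ ∝ e^{±ikx} with k = √(2m(E − U₀))/ℏ.
k = √(2 × 1 × 5.52) = 3.323.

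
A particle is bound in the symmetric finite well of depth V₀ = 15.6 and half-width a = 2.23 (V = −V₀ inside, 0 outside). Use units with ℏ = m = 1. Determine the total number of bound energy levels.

The dimensionless depth is z₀ = a√(2mV₀)/ℏ = 2.23 × √(31.20) = 12.46.
The even/odd transcendental equations gain one root per π/2 in z₀, giving N = 1 + ⌊2z₀/π⌋ = 1 + ⌊7.930⌋ = 8.

N = 8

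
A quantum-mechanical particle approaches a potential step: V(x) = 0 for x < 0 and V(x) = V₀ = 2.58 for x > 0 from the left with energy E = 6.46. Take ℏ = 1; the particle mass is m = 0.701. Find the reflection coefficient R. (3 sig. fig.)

R = 0.0161

On each side the TISE gives plane waves with k = √(2m(E − V))/ℏ: k₁ = √(2·0.701·6.46) = 3.009, k₂ = √(2·0.701·3.88) = 2.332.
Matching ψ and ψ′ at x = 0 gives r = (k₁ − k₂)/(k₁ + k₂), so R = r² = 0.01607 and T = 1 − R = 0.9839.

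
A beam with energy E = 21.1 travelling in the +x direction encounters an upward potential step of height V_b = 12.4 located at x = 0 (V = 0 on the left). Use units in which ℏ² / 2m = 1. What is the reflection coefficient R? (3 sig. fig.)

The wavenumbers are k₁ = √(2mE)/ℏ = 4.593 on the left and k₂ = √(2m(E − V_b))/ℏ = 2.950 on the right.
Matching ψ and ψ′ at x = 0 gives r = (k₁ − k₂)/(k₁ + k₂), so R = r² = 0.04750 and T = 1 − R = 0.9525.

R = 0.0475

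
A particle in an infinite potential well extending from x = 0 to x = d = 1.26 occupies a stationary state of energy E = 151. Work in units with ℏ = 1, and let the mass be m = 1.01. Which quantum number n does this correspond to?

From E_n = n²π²ℏ²/(2md²) invert to n = √(2md²E)/(πℏ).
n = (1.26/π) × √(2 × 1.01 × 151) = 7.005 → n = 7.

n = 7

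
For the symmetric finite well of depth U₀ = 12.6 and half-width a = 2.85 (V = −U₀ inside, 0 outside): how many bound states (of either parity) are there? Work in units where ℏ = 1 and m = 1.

The dimensionless depth is z₀ = a√(2mU₀)/ℏ = 2.85 × √(25.20) = 14.31.
A new bound state (alternating even/odd) appears each time z₀ passes a multiple of π/2, so N = ⌊2z₀/π⌋ + 1 = ⌊9.108⌋ + 1 = 10.

N = 10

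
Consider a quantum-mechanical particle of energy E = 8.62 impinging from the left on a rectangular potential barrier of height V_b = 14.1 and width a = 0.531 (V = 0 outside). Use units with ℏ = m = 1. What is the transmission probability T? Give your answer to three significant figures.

E < V_b: inside the barrier ψ ∝ e^{±κx} with κ = √(2m(V_b − E))/ℏ = 3.311.
κa = 1.758, sinh(κa) = 2.814.
The exact tunnelling result is T⁻¹ = 1 + V_b² sinh²(κa) / [4E(V_b − E)] = 9.332, so T = 0.107.

T = 0.107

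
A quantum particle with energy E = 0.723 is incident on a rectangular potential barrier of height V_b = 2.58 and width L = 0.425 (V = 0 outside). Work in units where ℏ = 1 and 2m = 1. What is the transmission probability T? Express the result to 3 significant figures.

T = 0.683

E < V_b: inside the barrier ψ ∝ e^{±κx} with κ = √(2m(V_b − E))/ℏ = 1.363.
κL = 0.5792, sinh(κL) = 0.6121.
Matching ψ, ψ′ at both faces gives T = [1 + V_b² sinh²(κL) / (4E(V_b − E))]⁻¹ = 1/1.464 = 0.683.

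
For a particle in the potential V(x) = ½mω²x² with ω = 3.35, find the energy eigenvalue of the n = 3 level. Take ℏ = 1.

E = 11.7

The oscillator eigenvalues are E_n = ℏω(n + ½), so E_3 = 3.35 × 3.5 = 11.73.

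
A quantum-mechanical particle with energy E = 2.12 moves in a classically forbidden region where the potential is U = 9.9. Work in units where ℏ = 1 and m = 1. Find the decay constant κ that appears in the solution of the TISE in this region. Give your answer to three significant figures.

κ = 3.94

Since E < U the TISE in this region is ψ'' = κ²ψ with κ = √(2m(U − E))/ℏ.
κ = √(2 × 1 × 7.78) = 3.945.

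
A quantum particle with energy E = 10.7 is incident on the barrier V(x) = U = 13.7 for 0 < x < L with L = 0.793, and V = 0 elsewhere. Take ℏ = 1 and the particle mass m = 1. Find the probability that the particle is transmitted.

Since E < U the interior solution is evanescent with decay constant κ = √(2m(U − E))/ℏ = 2.449.
κL = 1.942, sinh(κL) = 3.416.
The exact tunnelling result is T⁻¹ = 1 + U² sinh²(κL) / [4E(U − E)] = 18.06, so T = 0.0554.

T = 0.0554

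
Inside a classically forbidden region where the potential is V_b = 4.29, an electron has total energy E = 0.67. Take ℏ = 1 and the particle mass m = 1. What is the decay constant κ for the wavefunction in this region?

Since E < V_b the TISE in this region is ψ'' = κ²ψ with κ = √(2m(V_b − E))/ℏ.
κ = √(2 × 1 × 3.62) = 2.691.

κ = 2.69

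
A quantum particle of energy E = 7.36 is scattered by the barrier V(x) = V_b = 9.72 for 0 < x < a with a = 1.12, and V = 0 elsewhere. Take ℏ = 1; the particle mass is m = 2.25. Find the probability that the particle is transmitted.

T = 0.00199

Since E < V_b the interior solution is evanescent with decay constant κ = √(2m(V_b − E))/ℏ = 3.259.
κa = 3.650, sinh(κa) = 19.22.
Matching ψ, ψ′ at both faces gives T = [1 + V_b² sinh²(κa) / (4E(V_b − E))]⁻¹ = 1/503.5 = 0.00199.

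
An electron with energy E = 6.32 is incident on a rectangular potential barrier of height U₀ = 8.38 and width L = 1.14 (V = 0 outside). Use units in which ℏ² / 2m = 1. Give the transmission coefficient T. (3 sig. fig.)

T = 0.108

Since E < U₀ the interior solution is evanescent with decay constant κ = √(2m(U₀ − E))/ℏ = 1.435.
κL = 1.636, sinh(κL) = 2.470.
The exact tunnelling result is T⁻¹ = 1 + U₀² sinh²(κL) / [4E(U₀ − E)] = 9.230, so T = 0.108.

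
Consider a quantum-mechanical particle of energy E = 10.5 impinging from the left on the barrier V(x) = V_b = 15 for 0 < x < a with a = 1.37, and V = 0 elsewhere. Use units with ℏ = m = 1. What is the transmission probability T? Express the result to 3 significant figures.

T = 0.000904

E < V_b: inside the barrier ψ ∝ e^{±κx} with κ = √(2m(V_b − E))/ℏ = 3.000.
κa = 4.110, sinh(κa) = 30.47.
The exact tunnelling result is T⁻¹ = 1 + V_b² sinh²(κa) / [4E(V_b − E)] = 1106, so T = 0.000904.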